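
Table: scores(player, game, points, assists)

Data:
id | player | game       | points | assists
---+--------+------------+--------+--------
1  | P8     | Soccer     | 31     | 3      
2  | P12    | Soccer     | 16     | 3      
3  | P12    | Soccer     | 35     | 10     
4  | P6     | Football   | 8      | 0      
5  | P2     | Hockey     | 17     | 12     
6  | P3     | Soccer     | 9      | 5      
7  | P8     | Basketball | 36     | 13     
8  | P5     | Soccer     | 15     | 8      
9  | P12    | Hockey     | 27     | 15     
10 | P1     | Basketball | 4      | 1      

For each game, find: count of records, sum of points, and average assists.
SELECT game,
       COUNT(*) as cnt,
       SUM(points) as total_points,
       AVG(assists) as avg_assists
FROM scores
GROUP BY game

Result:
  Basketball: 2 records, 40 total points, 7.00 avg assists
  Football: 1 records, 8 total points, 0.00 avg assists
  Hockey: 2 records, 44 total points, 13.50 avg assists
  Soccer: 5 records, 106 total points, 5.80 avg assists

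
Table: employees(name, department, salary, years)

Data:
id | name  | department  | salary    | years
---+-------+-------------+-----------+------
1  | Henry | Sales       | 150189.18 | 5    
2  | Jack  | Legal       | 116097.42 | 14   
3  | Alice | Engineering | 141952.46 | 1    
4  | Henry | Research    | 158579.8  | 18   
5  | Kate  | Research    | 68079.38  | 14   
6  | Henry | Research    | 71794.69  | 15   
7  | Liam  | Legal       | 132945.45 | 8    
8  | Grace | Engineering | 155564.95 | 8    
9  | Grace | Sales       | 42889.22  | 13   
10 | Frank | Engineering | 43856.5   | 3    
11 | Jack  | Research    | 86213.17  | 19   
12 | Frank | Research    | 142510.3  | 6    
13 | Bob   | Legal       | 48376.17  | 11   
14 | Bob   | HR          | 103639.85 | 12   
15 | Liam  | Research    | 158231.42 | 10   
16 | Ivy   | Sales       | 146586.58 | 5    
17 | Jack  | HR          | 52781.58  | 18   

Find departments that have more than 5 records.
SELECT department, COUNT(*) as cnt
FROM employees
GROUP BY department
HAVING COUNT(*) > 5

Result:
  Research: 6

Note: HAVING filters groups after aggregation, WHERE filters rows before.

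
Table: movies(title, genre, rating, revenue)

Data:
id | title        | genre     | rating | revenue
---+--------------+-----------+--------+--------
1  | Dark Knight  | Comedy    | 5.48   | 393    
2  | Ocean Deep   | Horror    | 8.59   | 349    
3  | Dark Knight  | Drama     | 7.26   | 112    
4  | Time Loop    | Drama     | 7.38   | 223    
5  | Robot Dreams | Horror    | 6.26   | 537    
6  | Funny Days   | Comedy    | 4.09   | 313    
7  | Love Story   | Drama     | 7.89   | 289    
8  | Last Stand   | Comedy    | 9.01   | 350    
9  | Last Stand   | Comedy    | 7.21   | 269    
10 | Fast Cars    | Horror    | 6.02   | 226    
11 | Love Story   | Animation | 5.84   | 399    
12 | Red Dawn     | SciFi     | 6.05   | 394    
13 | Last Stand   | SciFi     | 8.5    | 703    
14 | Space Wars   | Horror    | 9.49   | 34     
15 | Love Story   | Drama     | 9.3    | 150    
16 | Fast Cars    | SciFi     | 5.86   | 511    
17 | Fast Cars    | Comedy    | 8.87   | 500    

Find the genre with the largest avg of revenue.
SELECT genre, AVG(revenue) as val
FROM movies
GROUP BY genre
ORDER BY val DESC
LIMIT 1

Result: SciFi with avg(revenue) = 536.00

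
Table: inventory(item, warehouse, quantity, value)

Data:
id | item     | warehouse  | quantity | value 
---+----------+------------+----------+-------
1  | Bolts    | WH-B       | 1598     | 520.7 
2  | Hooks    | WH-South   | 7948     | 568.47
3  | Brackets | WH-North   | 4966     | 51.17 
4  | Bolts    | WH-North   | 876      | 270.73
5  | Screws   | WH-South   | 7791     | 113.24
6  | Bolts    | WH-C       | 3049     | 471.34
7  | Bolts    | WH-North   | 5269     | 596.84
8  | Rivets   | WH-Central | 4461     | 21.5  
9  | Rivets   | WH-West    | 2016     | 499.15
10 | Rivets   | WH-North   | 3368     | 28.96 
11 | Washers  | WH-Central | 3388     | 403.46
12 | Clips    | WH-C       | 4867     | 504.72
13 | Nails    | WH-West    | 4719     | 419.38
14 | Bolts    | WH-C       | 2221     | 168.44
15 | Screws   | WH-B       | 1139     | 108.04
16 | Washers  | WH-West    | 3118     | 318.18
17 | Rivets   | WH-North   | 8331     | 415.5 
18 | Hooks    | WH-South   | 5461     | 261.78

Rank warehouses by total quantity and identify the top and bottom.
SELECT warehouse, SUM(quantity)
FROM inventory
GROUP BY warehouse
ORDER BY SUM(quantity)

All groups:
  WH-B: 2737
  WH-Central: 7849
  WH-West: 9853
  WH-C: 10137
  WH-South: 21200
  WH-North: 22810

Highest: WH-North (22810)
Lowest: WH-B (2737)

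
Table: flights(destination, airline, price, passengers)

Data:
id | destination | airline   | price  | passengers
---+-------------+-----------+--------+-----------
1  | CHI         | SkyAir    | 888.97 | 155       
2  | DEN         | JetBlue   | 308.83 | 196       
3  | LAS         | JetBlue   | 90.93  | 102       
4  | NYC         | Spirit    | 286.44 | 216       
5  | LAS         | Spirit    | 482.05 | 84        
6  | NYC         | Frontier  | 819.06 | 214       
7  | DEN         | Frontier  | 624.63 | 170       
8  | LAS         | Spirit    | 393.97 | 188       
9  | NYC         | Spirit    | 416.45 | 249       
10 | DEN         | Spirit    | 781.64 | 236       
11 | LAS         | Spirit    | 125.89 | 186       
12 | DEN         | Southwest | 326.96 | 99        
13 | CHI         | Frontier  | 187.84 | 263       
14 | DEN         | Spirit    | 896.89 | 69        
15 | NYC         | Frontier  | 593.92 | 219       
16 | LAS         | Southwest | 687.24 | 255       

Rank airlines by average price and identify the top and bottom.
SELECT airline, AVG(price)
FROM flights
GROUP BY airline
ORDER BY AVG(price)

All groups:
  JetBlue: 199.88
  Spirit: 483.33
  Southwest: 507.10
  Frontier: 556.36
  SkyAir: 888.97

Highest: SkyAir (888.97)
Lowest: JetBlue (199.88)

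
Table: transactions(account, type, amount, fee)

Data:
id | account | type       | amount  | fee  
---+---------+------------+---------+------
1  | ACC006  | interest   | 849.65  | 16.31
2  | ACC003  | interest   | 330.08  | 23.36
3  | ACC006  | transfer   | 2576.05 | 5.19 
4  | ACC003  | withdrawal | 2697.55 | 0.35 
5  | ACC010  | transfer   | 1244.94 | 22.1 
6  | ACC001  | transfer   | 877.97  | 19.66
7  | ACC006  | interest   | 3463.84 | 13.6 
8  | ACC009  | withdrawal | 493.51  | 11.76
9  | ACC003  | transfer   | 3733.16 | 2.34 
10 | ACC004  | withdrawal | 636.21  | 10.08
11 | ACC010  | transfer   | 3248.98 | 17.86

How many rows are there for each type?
SELECT type, COUNT(*) as count
FROM transactions
GROUP BY type

Result:
  interest: 3
  transfer: 5
  withdrawal: 3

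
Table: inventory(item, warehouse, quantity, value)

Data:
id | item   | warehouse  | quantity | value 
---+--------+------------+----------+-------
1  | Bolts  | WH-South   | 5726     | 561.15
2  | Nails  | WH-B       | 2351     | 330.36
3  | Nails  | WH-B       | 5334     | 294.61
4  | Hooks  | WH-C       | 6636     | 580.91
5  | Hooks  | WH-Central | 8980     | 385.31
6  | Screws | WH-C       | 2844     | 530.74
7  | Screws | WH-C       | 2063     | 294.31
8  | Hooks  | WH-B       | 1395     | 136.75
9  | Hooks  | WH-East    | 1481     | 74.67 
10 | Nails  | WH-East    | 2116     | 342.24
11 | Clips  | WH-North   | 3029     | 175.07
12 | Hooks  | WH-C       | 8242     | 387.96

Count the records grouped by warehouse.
SELECT warehouse, COUNT(*) as count
FROM inventory
GROUP BY warehouse

Result:
  WH-B: 3
  WH-C: 4
  WH-Central: 1
  WH-East: 2
  WH-North: 1
  WH-South: 1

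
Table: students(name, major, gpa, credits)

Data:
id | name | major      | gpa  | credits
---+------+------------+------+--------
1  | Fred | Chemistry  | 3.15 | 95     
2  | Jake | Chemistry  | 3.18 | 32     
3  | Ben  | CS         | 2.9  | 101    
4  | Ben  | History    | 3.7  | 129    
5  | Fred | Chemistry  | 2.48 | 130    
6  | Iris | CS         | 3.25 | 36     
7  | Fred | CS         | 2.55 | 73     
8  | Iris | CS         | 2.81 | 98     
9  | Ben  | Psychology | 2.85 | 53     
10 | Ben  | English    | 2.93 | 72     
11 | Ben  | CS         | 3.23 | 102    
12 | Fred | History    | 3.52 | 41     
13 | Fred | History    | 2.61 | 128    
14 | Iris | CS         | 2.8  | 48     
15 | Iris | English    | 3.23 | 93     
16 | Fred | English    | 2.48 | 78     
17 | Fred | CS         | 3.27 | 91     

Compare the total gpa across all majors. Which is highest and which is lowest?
SELECT major, SUM(gpa)
FROM students
GROUP BY major
ORDER BY SUM(gpa)

All groups:
  Psychology: 2.85
  English: 8.64
  Chemistry: 8.81
  History: 9.83
  CS: 20.81

Highest: CS (20.81)
Lowest: Psychology (2.85)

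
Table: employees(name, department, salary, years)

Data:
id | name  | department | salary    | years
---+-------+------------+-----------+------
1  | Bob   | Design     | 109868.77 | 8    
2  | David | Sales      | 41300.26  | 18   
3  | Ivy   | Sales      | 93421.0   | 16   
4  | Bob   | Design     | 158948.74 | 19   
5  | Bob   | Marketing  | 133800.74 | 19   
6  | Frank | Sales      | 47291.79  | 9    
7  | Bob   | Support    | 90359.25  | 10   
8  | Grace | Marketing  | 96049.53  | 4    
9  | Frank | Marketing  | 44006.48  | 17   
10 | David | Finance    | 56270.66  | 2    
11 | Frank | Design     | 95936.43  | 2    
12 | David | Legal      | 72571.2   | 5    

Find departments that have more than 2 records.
SELECT department, COUNT(*) as cnt
FROM employees
GROUP BY department
HAVING COUNT(*) > 2

Result:
  Design: 3
  Marketing: 3
  Sales: 3

Note: HAVING filters groups after aggregation, WHERE filters rows before.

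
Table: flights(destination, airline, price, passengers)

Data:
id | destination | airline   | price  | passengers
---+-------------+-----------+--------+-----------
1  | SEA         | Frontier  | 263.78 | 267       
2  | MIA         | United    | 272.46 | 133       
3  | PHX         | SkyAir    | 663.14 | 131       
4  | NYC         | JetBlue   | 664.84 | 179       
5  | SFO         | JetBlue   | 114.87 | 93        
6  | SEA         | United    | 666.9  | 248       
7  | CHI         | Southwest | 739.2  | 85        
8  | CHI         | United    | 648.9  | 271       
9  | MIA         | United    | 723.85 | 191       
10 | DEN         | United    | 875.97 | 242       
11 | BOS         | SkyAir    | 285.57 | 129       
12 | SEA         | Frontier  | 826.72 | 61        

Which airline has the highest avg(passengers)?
SELECT airline, AVG(passengers) as val
FROM flights
GROUP BY airline
ORDER BY val DESC
LIMIT 1

Result: United with avg(passengers) = 217.00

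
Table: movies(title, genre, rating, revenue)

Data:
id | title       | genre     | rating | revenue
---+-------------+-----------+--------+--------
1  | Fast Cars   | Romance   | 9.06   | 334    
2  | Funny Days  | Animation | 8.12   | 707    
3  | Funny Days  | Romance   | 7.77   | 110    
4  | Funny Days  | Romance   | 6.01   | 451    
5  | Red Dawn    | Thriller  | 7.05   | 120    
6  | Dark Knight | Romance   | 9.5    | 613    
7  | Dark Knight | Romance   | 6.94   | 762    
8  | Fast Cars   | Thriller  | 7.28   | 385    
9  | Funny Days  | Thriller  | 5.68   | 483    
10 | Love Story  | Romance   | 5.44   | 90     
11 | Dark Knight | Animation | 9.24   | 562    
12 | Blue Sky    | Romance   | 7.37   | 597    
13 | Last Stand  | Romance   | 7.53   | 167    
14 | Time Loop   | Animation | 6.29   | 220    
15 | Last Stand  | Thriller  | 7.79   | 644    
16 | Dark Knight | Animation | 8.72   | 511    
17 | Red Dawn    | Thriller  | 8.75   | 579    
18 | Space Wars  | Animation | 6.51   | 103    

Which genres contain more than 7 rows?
SELECT genre, COUNT(*) as cnt
FROM movies
GROUP BY genre
HAVING COUNT(*) > 7

Result:
  Romance: 8

Note: HAVING filters groups after aggregation, WHERE filters rows before.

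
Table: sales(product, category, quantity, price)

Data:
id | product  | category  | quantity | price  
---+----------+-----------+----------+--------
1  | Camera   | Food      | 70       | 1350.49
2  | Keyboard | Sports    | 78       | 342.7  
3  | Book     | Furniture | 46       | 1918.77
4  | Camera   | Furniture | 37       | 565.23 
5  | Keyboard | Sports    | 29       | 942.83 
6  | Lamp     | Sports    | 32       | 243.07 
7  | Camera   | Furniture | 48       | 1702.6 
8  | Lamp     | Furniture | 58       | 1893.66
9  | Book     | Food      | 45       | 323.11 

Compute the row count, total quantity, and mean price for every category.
SELECT category,
       COUNT(*) as cnt,
       SUM(quantity) as total_quantity,
       AVG(price) as avg_price
FROM sales
GROUP BY category

Result:
  Food: 2 records, 115 total quantity, 836.80 avg price
  Furniture: 4 records, 189 total quantity, 1520.07 avg price
  Sports: 3 records, 139 total quantity, 509.53 avg price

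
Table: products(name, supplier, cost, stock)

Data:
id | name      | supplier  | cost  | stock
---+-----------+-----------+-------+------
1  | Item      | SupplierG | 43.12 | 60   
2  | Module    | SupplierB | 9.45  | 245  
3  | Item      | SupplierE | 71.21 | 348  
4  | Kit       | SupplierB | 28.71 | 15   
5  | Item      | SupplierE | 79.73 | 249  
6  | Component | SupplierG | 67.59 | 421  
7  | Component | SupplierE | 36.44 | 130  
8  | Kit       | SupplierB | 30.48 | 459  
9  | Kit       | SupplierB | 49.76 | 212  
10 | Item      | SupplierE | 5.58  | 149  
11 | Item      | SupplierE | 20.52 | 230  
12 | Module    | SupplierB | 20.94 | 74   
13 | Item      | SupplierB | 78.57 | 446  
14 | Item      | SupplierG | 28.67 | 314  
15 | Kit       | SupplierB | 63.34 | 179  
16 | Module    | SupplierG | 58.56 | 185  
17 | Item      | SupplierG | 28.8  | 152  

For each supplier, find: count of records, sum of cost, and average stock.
SELECT supplier,
       COUNT(*) as cnt,
       SUM(cost) as total_cost,
       AVG(stock) as avg_stock
FROM products
GROUP BY supplier

Result:
  SupplierB: 7 records, 281.25 total cost, 232.86 avg stock
  SupplierE: 5 records, 213.48 total cost, 221.20 avg stock
  SupplierG: 5 records, 226.74 total cost, 226.40 avg stock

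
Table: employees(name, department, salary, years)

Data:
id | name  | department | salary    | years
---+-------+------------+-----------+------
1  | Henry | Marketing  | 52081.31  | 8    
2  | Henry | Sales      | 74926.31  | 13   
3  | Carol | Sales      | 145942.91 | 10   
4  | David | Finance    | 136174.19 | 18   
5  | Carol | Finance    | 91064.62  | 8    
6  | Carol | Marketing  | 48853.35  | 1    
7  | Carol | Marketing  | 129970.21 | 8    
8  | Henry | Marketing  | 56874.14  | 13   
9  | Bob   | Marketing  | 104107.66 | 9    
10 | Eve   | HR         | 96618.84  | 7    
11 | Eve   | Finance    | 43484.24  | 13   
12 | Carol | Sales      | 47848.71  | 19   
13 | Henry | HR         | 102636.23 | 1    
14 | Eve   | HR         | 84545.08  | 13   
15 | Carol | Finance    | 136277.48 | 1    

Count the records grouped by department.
SELECT department, COUNT(*) as count
FROM employees
GROUP BY department

Result:
  Finance: 4
  HR: 3
  Marketing: 5
  Sales: 3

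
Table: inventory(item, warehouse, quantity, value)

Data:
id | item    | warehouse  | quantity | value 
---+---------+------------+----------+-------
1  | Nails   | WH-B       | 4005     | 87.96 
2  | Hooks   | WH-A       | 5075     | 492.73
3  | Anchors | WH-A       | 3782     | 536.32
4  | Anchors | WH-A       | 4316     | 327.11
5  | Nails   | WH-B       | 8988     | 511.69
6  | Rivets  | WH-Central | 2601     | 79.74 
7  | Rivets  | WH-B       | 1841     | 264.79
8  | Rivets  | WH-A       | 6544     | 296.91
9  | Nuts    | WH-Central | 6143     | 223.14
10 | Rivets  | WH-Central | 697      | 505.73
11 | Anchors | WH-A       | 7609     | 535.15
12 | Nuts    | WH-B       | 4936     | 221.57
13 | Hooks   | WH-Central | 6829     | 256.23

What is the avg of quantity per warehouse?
SELECT warehouse, AVG(quantity) as result
FROM inventory
GROUP BY warehouse

Result:
  WH-A: 5465.20
  WH-B: 4942.50
  WH-Central: 4067.50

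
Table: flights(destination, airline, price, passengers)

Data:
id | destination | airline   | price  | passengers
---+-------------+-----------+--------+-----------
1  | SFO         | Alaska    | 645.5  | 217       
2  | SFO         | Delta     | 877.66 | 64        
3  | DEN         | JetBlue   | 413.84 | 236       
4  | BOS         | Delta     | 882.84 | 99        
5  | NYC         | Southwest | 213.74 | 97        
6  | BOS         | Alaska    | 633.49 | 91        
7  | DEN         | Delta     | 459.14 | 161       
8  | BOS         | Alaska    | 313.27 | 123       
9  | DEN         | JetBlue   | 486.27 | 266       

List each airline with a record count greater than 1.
SELECT airline, COUNT(*) as cnt
FROM flights
GROUP BY airline
HAVING COUNT(*) > 1

Result:
  Alaska: 3
  Delta: 3
  JetBlue: 2

Note: HAVING filters groups after aggregation, WHERE filters rows before.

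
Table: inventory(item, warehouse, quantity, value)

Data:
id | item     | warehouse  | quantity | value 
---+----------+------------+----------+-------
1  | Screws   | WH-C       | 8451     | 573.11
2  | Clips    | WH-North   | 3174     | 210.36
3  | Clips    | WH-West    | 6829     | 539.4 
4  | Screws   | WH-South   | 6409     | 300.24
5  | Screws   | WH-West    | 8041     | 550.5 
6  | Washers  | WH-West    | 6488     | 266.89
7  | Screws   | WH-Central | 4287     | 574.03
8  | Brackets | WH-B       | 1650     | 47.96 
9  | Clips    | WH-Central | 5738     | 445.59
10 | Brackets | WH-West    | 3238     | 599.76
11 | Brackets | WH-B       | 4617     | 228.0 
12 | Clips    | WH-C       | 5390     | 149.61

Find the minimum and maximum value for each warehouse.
SELECT warehouse, MIN(value), MAX(value)
FROM inventory
GROUP BY warehouse

Result:
  WH-B: min=47.96, max=228.00
  WH-C: min=149.61, max=573.11
  WH-Central: min=445.59, max=574.03
  WH-North: min=210.36, max=210.36
  WH-South: min=300.24, max=300.24
  WH-West: min=266.89, max=599.76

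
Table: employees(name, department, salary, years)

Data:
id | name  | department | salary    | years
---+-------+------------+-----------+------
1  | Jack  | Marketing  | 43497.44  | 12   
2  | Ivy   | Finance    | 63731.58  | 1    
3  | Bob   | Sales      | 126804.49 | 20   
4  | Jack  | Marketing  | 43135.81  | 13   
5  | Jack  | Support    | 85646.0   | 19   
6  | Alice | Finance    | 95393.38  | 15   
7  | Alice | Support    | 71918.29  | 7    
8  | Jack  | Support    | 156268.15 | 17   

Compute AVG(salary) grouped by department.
SELECT department, AVG(salary) as result
FROM employees
GROUP BY department

Result:
  Finance: 79562.48
  Marketing: 43316.63
  Sales: 126804.49
  Support: 104610.81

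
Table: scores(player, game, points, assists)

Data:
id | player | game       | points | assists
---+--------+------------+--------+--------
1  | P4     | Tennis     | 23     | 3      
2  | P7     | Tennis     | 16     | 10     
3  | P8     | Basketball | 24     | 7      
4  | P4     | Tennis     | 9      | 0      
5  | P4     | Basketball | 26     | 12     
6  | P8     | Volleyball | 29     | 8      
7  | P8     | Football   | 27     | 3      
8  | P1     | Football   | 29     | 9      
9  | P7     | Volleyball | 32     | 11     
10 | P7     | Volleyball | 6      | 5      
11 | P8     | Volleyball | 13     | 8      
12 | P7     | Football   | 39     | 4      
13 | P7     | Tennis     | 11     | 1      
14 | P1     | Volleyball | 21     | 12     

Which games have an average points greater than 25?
SELECT game, AVG(points)
FROM scores
GROUP BY game
HAVING AVG(points) > 25

Result:
  Football: avg=31.67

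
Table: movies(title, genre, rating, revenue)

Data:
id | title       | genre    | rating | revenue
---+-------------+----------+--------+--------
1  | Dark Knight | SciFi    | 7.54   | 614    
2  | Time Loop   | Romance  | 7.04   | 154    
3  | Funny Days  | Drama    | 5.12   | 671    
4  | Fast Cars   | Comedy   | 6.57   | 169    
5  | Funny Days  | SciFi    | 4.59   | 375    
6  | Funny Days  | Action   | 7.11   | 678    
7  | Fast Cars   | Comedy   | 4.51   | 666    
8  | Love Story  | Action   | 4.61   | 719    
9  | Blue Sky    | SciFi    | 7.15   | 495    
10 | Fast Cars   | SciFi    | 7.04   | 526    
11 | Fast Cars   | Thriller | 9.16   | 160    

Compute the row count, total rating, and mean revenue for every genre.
SELECT genre,
       COUNT(*) as cnt,
       SUM(rating) as total_rating,
       AVG(revenue) as avg_revenue
FROM movies
GROUP BY genre

Result:
  Action: 2 records, 11.72 total rating, 698.50 avg revenue
  Comedy: 2 records, 11.08 total rating, 417.50 avg revenue
  Drama: 1 records, 5.12 total rating, 671.00 avg revenue
  Romance: 1 records, 7.04 total rating, 154.00 avg revenue
  SciFi: 4 records, 26.32 total rating, 502.50 avg revenue
  Thriller: 1 records, 9.16 total rating, 160.00 avg revenue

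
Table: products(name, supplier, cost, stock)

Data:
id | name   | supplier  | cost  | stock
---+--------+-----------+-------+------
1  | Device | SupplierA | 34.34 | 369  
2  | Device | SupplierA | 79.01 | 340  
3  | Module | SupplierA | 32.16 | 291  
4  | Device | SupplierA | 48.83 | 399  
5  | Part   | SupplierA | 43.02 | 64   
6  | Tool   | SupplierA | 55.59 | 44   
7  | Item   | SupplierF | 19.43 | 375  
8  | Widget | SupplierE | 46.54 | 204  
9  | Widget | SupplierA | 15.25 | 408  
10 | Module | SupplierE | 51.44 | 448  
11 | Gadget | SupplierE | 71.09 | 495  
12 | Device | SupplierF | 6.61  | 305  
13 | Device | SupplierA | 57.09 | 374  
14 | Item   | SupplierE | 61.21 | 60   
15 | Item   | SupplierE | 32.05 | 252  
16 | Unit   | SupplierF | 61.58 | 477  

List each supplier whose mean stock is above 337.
SELECT supplier, AVG(stock)
FROM products
GROUP BY supplier
HAVING AVG(stock) > 337

Result:
  SupplierF: avg=385.67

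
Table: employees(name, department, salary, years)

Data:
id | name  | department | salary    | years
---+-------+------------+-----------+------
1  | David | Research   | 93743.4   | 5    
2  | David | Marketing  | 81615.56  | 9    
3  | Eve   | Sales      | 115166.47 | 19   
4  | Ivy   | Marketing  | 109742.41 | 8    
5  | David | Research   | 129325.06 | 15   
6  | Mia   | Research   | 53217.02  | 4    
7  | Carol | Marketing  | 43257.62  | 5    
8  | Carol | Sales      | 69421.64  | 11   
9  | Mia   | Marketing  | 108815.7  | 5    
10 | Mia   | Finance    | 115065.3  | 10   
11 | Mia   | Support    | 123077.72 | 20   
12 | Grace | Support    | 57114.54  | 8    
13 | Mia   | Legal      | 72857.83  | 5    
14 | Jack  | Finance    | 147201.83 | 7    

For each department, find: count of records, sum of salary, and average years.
SELECT department,
       COUNT(*) as cnt,
       SUM(salary) as total_salary,
       AVG(years) as avg_years
FROM employees
GROUP BY department

Result:
  Finance: 2 records, 262267.13 total salary, 8.50 avg years
  Legal: 1 records, 72857.83 total salary, 5.00 avg years
  Marketing: 4 records, 343431.29 total salary, 6.75 avg years
  Research: 3 records, 276285.48 total salary, 8.00 avg years
  Sales: 2 records, 184588.11 total salary, 15.00 avg years
  Support: 2 records, 180192.26 total salary, 14.00 avg years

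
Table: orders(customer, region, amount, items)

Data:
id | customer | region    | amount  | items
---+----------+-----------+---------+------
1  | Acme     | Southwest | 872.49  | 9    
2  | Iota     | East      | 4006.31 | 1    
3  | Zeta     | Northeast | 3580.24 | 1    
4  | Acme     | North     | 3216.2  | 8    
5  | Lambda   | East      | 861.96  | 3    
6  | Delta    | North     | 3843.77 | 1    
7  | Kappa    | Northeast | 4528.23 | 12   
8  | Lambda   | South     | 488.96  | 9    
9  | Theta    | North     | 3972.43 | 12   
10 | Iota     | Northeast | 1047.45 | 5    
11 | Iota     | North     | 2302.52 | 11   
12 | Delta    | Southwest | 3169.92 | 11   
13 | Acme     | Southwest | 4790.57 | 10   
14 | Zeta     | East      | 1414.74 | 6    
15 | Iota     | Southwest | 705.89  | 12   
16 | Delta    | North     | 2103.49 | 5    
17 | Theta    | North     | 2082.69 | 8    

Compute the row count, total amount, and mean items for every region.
SELECT region,
       COUNT(*) as cnt,
       SUM(amount) as total_amount,
       AVG(items) as avg_items
FROM orders
GROUP BY region

Result:
  East: 3 records, 6283.01 total amount, 3.33 avg items
  North: 6 records, 17521.10 total amount, 7.50 avg items
  Northeast: 3 records, 9155.92 total amount, 6.00 avg items
  South: 1 records, 488.96 total amount, 9.00 avg items
  Southwest: 4 records, 9538.87 total amount, 10.50 avg items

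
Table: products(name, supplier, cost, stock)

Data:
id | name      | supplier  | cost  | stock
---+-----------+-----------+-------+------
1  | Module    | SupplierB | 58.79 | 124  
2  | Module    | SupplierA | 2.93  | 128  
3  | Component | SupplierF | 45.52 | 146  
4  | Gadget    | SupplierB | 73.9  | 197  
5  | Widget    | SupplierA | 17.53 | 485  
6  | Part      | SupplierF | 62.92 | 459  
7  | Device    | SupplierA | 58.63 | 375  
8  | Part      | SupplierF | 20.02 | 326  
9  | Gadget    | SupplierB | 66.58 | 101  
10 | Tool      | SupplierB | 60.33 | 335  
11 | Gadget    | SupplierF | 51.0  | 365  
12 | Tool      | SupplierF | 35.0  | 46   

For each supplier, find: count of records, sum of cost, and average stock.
SELECT supplier,
       COUNT(*) as cnt,
       SUM(cost) as total_cost,
       AVG(stock) as avg_stock
FROM products
GROUP BY supplier

Result:
  SupplierA: 3 records, 79.09 total cost, 329.33 avg stock
  SupplierB: 4 records, 259.60 total cost, 189.25 avg stock
  SupplierF: 5 records, 214.46 total cost, 268.40 avg stock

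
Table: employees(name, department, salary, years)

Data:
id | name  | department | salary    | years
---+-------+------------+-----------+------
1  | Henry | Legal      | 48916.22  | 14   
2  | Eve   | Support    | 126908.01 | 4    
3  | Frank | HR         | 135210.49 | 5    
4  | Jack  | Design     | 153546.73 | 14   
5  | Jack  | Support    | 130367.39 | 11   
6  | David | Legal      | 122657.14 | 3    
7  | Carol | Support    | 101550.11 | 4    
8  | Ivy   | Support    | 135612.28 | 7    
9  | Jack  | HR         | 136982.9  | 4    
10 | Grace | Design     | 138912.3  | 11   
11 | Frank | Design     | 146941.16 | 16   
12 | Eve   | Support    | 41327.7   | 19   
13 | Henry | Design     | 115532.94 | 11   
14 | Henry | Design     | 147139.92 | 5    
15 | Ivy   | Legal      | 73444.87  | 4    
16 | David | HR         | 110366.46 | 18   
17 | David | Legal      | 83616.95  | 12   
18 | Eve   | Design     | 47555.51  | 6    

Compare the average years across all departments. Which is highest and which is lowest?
SELECT department, AVG(years)
FROM employees
GROUP BY department
ORDER BY AVG(years)

All groups:
  Legal: 8.25
  HR: 9.00
  Support: 9.00
  Design: 10.50

Highest: Design (10.50)
Lowest: Legal (8.25)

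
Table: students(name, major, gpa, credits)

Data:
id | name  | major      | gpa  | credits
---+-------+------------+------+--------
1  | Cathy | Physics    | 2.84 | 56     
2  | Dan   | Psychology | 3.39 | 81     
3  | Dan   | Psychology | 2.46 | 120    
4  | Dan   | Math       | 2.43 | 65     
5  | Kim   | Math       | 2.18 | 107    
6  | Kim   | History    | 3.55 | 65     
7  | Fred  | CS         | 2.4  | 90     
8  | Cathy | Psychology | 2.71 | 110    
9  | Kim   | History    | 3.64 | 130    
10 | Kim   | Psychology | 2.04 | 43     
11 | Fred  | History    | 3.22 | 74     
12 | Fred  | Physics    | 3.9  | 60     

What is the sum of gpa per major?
SELECT major, SUM(gpa) as result
FROM students
GROUP BY major

Result:
  CS: 2.40
  History: 10.41
  Math: 4.61
  Physics: 6.74
  Psychology: 10.60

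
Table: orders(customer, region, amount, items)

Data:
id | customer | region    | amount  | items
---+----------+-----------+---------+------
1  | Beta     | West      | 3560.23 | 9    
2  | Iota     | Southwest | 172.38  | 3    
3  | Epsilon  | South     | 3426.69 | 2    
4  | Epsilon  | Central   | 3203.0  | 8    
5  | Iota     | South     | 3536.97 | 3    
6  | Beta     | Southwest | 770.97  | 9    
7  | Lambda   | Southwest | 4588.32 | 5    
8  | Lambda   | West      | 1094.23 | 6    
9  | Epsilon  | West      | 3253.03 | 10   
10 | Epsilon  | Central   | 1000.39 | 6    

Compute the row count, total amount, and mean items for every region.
SELECT region,
       COUNT(*) as cnt,
       SUM(amount) as total_amount,
       AVG(items) as avg_items
FROM orders
GROUP BY region

Result:
  Central: 2 records, 4203.39 total amount, 7.00 avg items
  South: 2 records, 6963.66 total amount, 2.50 avg items
  Southwest: 3 records, 5531.67 total amount, 5.67 avg items
  West: 3 records, 7907.49 total amount, 8.33 avg items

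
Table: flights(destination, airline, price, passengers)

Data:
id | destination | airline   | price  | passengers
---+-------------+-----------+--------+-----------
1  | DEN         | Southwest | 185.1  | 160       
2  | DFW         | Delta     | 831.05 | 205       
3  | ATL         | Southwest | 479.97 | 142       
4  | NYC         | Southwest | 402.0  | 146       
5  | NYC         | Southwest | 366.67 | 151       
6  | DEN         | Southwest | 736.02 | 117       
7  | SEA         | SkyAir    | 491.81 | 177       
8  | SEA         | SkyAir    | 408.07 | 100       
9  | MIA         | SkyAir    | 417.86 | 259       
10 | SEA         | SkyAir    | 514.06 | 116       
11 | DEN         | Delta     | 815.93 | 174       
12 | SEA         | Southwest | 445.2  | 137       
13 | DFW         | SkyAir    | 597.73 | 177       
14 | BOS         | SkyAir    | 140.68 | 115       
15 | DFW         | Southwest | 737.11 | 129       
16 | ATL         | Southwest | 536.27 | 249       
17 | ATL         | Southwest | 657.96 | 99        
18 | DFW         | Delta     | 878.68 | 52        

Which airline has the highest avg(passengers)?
SELECT airline, AVG(passengers) as val
FROM flights
GROUP BY airline
ORDER BY val DESC
LIMIT 1

Result: SkyAir with avg(passengers) = 157.33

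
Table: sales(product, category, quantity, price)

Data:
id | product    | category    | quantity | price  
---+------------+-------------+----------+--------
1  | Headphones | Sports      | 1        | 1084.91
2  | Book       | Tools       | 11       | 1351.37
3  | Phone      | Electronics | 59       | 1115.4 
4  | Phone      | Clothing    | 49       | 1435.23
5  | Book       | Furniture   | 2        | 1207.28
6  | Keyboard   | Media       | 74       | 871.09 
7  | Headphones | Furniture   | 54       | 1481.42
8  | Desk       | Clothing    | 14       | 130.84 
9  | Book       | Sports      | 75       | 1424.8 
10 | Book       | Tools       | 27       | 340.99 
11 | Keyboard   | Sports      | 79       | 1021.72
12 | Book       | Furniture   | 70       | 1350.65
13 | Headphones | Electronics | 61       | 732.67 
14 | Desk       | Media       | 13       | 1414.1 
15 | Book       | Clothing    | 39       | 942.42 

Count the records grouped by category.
SELECT category, COUNT(*) as count
FROM sales
GROUP BY category

Result:
  Clothing: 3
  Electronics: 2
  Furniture: 3
  Media: 2
  Sports: 3
  Tools: 2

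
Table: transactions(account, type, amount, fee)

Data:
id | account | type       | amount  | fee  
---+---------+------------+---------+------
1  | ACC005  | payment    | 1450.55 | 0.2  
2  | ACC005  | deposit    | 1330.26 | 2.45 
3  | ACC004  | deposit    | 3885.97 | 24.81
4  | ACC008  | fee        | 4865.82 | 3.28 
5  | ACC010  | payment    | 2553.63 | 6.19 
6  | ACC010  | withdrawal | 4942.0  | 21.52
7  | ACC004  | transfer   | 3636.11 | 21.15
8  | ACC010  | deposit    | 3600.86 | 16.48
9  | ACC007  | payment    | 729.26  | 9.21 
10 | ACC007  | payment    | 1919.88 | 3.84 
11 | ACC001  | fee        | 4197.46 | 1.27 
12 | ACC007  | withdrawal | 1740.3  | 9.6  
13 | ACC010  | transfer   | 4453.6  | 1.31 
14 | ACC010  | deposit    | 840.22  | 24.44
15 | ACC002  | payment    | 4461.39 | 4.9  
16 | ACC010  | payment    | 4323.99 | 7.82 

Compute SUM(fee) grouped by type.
SELECT type, SUM(fee) as result
FROM transactions
GROUP BY type

Result:
  deposit: 68.18
  fee: 4.55
  payment: 32.16
  transfer: 22.46
  withdrawal: 31.12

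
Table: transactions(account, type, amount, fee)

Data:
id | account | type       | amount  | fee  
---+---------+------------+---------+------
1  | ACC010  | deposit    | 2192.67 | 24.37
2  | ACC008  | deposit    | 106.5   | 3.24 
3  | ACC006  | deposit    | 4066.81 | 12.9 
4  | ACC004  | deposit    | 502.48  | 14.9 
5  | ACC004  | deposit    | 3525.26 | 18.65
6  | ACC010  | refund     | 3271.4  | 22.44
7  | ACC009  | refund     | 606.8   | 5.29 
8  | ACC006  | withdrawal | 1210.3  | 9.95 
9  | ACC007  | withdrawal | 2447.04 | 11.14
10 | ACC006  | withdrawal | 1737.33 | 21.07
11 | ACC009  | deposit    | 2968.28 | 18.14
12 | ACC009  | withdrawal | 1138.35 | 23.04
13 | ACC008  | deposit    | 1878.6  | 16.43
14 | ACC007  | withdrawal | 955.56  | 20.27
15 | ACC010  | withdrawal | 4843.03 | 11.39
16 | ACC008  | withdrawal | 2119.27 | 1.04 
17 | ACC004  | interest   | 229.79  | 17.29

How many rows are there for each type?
SELECT type, COUNT(*) as count
FROM transactions
GROUP BY type

Result:
  deposit: 7
  interest: 1
  refund: 2
  withdrawal: 7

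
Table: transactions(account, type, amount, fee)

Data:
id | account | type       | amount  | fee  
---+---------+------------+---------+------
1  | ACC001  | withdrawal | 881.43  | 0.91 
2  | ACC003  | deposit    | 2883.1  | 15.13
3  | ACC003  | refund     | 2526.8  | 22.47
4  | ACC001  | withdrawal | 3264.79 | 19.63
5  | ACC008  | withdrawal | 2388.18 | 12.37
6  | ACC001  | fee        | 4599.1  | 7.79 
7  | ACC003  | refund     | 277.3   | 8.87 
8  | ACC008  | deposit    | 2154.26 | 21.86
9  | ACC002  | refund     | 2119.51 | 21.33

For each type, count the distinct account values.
SELECT type, COUNT(DISTINCT account)
FROM transactions
GROUP BY type

Result:
  deposit: 2 distinct
  fee: 1 distinct
  refund: 2 distinct
  withdrawal: 2 distinct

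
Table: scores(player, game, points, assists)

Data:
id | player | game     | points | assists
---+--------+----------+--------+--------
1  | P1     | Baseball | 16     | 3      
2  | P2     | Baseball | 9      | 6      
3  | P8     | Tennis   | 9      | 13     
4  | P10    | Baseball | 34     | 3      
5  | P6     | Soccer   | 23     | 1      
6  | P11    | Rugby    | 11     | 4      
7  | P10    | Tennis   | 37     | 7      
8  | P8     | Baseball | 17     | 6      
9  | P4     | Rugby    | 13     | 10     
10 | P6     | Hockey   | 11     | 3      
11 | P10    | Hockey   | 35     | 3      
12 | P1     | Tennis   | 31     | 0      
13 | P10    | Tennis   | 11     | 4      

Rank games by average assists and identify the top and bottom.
SELECT game, AVG(assists)
FROM scores
GROUP BY game
ORDER BY AVG(assists)

All groups:
  Soccer: 1.00
  Hockey: 3.00
  Baseball: 4.50
  Tennis: 6.00
  Rugby: 7.00

Highest: Rugby (7.00)
Lowest: Soccer (1.00)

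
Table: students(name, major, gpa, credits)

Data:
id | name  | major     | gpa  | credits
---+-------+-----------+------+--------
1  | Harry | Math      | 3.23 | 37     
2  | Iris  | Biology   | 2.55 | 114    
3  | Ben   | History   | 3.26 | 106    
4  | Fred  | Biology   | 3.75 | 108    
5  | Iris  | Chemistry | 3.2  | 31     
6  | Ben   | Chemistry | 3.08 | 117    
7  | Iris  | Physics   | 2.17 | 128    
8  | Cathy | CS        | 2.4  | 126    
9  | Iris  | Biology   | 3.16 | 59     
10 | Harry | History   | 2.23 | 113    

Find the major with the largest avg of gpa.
SELECT major, AVG(gpa) as val
FROM students
GROUP BY major
ORDER BY val DESC
LIMIT 1

Result: Math with avg(gpa) = 3.23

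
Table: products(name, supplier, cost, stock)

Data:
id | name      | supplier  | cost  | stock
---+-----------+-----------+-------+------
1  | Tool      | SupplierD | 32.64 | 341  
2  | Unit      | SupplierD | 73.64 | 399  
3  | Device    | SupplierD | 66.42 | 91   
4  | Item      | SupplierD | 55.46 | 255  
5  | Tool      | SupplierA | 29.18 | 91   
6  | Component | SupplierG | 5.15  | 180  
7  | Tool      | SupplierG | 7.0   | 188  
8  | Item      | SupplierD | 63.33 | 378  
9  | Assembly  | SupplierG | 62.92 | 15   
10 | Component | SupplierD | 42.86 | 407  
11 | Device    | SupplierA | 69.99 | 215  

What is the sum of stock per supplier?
SELECT supplier, SUM(stock) as result
FROM products
GROUP BY supplier

Result:
  SupplierA: 306
  SupplierD: 1871
  SupplierG: 383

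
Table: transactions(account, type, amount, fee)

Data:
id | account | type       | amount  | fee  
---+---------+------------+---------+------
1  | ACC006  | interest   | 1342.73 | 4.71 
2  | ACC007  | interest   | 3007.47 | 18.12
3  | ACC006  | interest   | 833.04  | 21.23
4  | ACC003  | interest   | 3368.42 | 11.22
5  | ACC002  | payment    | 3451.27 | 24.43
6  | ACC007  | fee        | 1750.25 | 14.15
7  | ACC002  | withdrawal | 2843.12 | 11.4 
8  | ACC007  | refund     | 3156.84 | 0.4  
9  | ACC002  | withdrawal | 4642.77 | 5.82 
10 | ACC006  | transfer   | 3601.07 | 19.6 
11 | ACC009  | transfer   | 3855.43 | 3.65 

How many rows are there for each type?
SELECT type, COUNT(*) as count
FROM transactions
GROUP BY type

Result:
  fee: 1
  interest: 4
  payment: 1
  refund: 1
  transfer: 2
  withdrawal: 2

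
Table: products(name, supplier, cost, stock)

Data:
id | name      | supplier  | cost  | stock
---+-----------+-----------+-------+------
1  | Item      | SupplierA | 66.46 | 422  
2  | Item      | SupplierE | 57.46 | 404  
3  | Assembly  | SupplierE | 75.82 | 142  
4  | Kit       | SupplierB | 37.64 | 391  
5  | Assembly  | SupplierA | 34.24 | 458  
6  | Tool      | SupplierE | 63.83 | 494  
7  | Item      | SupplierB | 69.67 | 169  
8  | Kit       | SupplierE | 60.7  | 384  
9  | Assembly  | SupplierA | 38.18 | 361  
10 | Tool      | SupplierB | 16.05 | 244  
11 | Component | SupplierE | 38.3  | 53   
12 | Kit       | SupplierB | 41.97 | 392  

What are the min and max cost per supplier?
SELECT supplier, MIN(cost), MAX(cost)
FROM products
GROUP BY supplier

Result:
  SupplierA: min=34.24, max=66.46
  SupplierB: min=16.05, max=69.67
  SupplierE: min=38.30, max=75.82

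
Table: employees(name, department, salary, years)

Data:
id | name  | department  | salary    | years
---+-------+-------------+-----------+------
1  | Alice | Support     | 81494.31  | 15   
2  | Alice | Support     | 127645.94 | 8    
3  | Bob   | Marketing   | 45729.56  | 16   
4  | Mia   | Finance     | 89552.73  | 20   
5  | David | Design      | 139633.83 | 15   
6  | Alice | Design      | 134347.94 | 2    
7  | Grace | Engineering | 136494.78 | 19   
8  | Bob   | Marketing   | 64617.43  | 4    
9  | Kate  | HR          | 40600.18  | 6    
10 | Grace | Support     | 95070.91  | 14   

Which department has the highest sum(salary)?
SELECT department, SUM(salary) as val
FROM employees
GROUP BY department
ORDER BY val DESC
LIMIT 1

Result: Support with sum(salary) = 304211.16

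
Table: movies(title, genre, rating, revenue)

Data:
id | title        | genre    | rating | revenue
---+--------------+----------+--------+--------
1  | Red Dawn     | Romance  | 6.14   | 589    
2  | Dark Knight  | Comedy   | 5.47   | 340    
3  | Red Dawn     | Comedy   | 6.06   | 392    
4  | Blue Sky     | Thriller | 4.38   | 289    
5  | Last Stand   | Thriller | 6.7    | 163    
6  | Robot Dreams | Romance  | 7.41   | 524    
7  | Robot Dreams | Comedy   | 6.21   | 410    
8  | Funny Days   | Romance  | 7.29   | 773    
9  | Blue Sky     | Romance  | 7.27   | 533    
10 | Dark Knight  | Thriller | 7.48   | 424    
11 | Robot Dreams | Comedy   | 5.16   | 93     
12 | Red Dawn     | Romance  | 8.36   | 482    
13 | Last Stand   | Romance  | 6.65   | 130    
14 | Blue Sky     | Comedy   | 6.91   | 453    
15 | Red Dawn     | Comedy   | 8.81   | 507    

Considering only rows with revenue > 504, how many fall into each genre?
SELECT genre, COUNT(*)
FROM movies
WHERE revenue > 504
GROUP BY genre

Note: WHERE filters rows before grouping.

Result:
  Comedy: 1
  Romance: 4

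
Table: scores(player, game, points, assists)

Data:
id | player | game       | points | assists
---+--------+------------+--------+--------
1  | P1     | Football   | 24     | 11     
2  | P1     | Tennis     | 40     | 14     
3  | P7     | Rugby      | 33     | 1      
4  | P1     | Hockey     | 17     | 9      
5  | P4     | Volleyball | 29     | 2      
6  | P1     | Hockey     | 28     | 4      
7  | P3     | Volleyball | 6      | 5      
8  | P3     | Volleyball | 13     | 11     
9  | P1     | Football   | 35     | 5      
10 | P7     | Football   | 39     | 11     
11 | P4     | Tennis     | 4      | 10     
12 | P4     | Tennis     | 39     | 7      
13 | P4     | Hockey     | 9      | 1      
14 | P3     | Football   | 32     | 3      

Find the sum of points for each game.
SELECT game, SUM(points) as result
FROM scores
GROUP BY game

Result:
  Football: 130
  Hockey: 54
  Rugby: 33
  Tennis: 83
  Volleyball: 48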